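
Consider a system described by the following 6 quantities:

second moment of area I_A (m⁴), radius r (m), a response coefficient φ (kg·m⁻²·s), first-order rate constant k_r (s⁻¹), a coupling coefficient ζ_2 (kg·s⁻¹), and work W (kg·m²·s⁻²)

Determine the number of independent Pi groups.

3

There are 6 variables and 3 base dimensions (M, L, T).
The dimension matrix has rank 3.
Independent dimensionless groups: 6 − 3 = 3.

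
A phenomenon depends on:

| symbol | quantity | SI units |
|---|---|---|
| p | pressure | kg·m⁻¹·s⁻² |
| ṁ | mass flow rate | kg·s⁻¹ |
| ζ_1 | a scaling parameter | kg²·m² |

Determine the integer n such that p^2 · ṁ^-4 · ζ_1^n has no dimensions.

1

Balance the M exponent: (2)·n from ζ_1, plus 2·(1) − 4·(1) = -2 from the rest, must sum to zero.
2n − 2 = 0, so n = 1.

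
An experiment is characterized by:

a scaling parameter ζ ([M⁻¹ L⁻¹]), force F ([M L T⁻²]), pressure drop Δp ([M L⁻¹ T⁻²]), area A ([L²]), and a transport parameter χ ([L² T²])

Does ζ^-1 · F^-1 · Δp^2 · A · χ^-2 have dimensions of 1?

Sum the exponent of each base dimension across the product:
  M: −[ζ]_M − [F]_M + 2·[Δp]_M + [A]_M − 2·[χ]_M = −(-1) − (1) + 2·(1) + (0) − 2·(0) = 2
  L: −[ζ]_L − [F]_L + 2·[Δp]_L + [A]_L − 2·[χ]_L = −(-1) − (1) + 2·(-1) + (2) − 2·(2) = -4
  T: −[ζ]_T − [F]_T + 2·[Δp]_T + [A]_T − 2·[χ]_T = −(0) − (-2) + 2·(-2) + (0) − 2·(2) = -6
Net dimensions [M² L⁻⁴ T⁻⁶] ≠ [1] — not dimensionless.

no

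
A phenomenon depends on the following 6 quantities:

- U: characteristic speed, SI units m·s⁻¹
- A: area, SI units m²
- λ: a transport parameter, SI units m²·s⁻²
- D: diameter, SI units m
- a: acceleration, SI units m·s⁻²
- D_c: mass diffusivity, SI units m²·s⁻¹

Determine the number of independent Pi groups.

There are 6 variables and 2 base dimensions (L, T).
The dimension matrix has rank 2.
Independent dimensionless groups: 6 − 2 = 4.

4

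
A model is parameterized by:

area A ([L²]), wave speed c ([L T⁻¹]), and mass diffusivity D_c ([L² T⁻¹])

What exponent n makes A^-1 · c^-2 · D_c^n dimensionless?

Balance the L exponent: (2)·n from D_c, plus −(2) − 2·(1) = -4 from the rest, must sum to zero.
2n − 4 = 0, so n = 2.

2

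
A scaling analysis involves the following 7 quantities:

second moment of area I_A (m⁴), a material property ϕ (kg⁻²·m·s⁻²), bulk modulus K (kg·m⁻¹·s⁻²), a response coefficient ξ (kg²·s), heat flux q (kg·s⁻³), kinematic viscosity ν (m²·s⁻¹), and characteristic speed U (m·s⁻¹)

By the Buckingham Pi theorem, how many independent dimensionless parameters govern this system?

There are 7 variables and 3 base dimensions (M, L, T).
The dimension matrix has rank 3.
Independent dimensionless groups: 7 − 3 = 4.

4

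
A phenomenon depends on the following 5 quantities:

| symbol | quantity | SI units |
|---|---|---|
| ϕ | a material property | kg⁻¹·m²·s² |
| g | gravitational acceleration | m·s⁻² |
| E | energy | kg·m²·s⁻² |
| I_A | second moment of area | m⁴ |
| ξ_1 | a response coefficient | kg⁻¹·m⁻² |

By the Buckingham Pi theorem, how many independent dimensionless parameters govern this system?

There are 5 variables and 3 base dimensions (M, L, T).
The dimension matrix has rank 3.
Independent dimensionless groups: 5 − 3 = 2.

2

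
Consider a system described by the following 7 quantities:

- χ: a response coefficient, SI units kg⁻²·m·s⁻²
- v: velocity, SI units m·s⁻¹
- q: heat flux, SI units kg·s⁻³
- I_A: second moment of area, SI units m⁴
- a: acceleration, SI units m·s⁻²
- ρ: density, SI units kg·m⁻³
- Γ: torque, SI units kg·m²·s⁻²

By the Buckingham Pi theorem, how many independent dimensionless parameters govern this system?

There are 7 variables and 3 base dimensions (M, L, T).
The dimension matrix has rank 3.
Independent dimensionless groups: 7 − 3 = 4.

4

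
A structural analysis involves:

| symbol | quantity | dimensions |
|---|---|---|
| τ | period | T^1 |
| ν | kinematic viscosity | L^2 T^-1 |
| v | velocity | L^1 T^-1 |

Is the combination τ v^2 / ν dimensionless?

yes

Sum the exponent of each base dimension across the product:
  L: [τ]_L − [ν]_L + 2·[v]_L = (0) − (2) + 2·(1) = 0
  T: [τ]_T − [ν]_T + 2·[v]_T = (1) − (-1) + 2·(-1) = 0
All base exponents vanish — dimensionless.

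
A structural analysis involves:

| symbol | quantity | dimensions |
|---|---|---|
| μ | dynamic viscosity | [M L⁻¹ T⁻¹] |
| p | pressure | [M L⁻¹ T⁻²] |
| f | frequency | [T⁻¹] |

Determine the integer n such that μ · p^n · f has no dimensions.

Balance the M exponent: (1)·n from p, plus (1) + (0) = 1 from the rest, must sum to zero.
n + 1 = 0, so n = -1.

-1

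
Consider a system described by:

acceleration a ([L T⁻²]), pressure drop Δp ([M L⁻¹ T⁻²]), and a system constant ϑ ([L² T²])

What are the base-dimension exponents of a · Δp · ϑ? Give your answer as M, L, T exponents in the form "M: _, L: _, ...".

M: 1, L: 2, T: -2

Collect each base-dimension exponent across the product:
  M: (0) + (1) + (0) = 1
  L: (1) + (-1) + (2) = 2
  T: (-2) + (-2) + (2) = -2
So the dimensions are [M L² T⁻²].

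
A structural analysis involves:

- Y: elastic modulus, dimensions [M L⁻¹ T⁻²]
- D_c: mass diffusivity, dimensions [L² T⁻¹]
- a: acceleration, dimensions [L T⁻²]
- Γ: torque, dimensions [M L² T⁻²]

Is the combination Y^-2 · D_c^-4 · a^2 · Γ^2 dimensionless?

Sum the exponent of each base dimension across the product:
  M: −2·[Y]_M − 4·[D_c]_M + 2·[a]_M + 2·[Γ]_M = −2·(1) − 4·(0) + 2·(0) + 2·(1) = 0
  L: −2·[Y]_L − 4·[D_c]_L + 2·[a]_L + 2·[Γ]_L = −2·(-1) − 4·(2) + 2·(1) + 2·(2) = 0
  T: −2·[Y]_T − 4·[D_c]_T + 2·[a]_T + 2·[Γ]_T = −2·(-2) − 4·(-1) + 2·(-2) + 2·(-2) = 0
All base exponents vanish — dimensionless.

yes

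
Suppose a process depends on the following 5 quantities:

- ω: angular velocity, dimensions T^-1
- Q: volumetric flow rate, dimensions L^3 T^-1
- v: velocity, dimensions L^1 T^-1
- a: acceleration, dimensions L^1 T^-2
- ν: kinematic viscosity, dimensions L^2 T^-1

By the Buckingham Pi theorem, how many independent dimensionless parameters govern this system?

3

There are 5 variables and 2 base dimensions (L, T).
The dimension matrix has rank 2.
Independent dimensionless groups: 5 − 2 = 3.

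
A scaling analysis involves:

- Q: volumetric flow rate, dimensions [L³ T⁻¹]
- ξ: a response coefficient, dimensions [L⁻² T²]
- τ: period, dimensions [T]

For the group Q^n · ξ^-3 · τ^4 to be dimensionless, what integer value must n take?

-2

Balance the L exponent: (3)·n from Q, plus −3·(-2) + 4·(0) = 6 from the rest, must sum to zero.
3n + 6 = 0, so n = -2.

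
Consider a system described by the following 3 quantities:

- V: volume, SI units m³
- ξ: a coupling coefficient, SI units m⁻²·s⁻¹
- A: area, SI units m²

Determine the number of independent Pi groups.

There are 3 variables and 2 base dimensions (L, T).
The dimension matrix has rank 2.
Independent dimensionless groups: 3 − 2 = 1.

1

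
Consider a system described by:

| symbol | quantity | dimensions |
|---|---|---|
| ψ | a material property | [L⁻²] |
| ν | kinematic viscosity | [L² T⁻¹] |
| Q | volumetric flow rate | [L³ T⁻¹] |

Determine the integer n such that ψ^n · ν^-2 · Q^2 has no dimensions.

Balance the L exponent: (-2)·n from ψ, plus −2·(2) + 2·(3) = 2 from the rest, must sum to zero.
-2n + 2 = 0, so n = 1.

1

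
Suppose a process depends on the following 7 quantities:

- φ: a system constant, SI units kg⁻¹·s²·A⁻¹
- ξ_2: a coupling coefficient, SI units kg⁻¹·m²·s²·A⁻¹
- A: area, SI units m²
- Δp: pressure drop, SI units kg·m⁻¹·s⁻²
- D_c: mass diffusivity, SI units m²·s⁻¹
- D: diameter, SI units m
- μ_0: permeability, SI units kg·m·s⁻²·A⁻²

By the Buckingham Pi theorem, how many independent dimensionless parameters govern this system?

3

There are 7 variables and 4 base dimensions (M, L, T, I).
The dimension matrix has rank 4.
Independent dimensionless groups: 7 − 4 = 3.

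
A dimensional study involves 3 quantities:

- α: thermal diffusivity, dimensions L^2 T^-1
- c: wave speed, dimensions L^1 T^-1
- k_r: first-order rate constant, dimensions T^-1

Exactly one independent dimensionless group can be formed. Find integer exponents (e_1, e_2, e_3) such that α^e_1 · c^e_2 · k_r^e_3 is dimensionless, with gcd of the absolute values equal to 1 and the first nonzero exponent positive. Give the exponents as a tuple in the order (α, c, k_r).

L: e_1·(2) + e_2·(1) + e_3·(0) = 0
T: e_1·(-1) + e_2·(-1) + e_3·(-1) = 0
Solving this homogeneous linear system for the smallest-integer solution (first nonzero entry positive) gives (1, -2, 1).

(1, -2, 1)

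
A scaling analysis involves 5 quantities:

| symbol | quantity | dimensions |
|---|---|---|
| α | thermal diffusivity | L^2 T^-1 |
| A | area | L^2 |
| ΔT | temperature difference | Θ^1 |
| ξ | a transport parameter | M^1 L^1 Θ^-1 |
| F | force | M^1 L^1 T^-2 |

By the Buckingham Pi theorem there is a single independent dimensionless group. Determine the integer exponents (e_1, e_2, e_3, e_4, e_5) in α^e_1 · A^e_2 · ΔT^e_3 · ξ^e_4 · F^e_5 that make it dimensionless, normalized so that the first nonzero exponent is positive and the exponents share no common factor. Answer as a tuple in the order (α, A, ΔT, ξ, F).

M: e_1·(0) + e_2·(0) + e_3·(0) + e_4·(1) + e_5·(1) = 0
L: e_1·(2) + e_2·(2) + e_3·(0) + e_4·(1) + e_5·(1) = 0
T: e_1·(-1) + e_2·(0) + e_3·(0) + e_4·(0) + e_5·(-2) = 0
Θ: e_1·(0) + e_2·(0) + e_3·(1) + e_4·(-1) + e_5·(0) = 0
Solving this homogeneous linear system for the smallest-integer solution (first nonzero entry positive) gives (2, -2, 1, 1, -1).

(2, -2, 1, 1, -1)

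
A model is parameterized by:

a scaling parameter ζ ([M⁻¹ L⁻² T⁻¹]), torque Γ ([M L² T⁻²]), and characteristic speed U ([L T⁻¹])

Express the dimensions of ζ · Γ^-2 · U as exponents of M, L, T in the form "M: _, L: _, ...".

Collect each base-dimension exponent across the product:
  M: (-1) − 2·(1) + (0) = -3
  L: (-2) − 2·(2) + (1) = -5
  T: (-1) − 2·(-2) + (-1) = 2
So the dimensions are [M⁻³ L⁻⁵ T²].

M: -3, L: -5, T: 2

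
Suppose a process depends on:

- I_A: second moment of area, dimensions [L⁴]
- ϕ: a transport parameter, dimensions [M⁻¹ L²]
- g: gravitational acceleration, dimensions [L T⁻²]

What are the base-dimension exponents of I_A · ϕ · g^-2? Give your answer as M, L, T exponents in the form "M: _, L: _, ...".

Collect each base-dimension exponent across the product:
  M: (0) + (-1) − 2·(0) = -1
  L: (4) + (2) − 2·(1) = 4
  T: (0) + (0) − 2·(-2) = 4
So the dimensions are [M⁻¹ L⁴ T⁴].

M: -1, L: 4, T: 4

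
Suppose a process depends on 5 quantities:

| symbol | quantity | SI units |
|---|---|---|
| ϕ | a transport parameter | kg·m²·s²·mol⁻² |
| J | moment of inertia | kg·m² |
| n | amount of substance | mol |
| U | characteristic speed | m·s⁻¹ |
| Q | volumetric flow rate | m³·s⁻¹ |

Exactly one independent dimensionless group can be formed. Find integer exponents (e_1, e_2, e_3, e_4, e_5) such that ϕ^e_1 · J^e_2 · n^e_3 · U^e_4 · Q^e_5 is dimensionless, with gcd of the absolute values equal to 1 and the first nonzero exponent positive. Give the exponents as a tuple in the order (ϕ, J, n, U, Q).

M: e_1·(1) + e_2·(1) + e_3·(0) + e_4·(0) + e_5·(0) = 0
L: e_1·(2) + e_2·(2) + e_3·(0) + e_4·(1) + e_5·(3) = 0
T: e_1·(2) + e_2·(0) + e_3·(0) + e_4·(-1) + e_5·(-1) = 0
N: e_1·(-2) + e_2·(0) + e_3·(1) + e_4·(0) + e_5·(0) = 0
Solving this homogeneous linear system for the smallest-integer solution (first nonzero entry positive) gives (1, -1, 2, 3, -1).

(1, -1, 2, 3, -1)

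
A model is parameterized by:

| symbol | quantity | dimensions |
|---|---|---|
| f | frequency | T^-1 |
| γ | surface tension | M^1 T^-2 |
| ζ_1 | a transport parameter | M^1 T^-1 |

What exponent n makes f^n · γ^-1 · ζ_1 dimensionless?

1

Balance the T exponent: (-1)·n from f, plus −(-2) + (-1) = 1 from the rest, must sum to zero.
−n + 1 = 0, so n = 1.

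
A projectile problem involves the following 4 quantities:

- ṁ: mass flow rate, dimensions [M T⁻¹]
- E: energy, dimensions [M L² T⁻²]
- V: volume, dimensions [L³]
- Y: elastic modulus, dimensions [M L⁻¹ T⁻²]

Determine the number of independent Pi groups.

There are 4 variables and 3 base dimensions (M, L, T).
The dimension matrix has rank 3.
Independent dimensionless groups: 4 − 3 = 1.

1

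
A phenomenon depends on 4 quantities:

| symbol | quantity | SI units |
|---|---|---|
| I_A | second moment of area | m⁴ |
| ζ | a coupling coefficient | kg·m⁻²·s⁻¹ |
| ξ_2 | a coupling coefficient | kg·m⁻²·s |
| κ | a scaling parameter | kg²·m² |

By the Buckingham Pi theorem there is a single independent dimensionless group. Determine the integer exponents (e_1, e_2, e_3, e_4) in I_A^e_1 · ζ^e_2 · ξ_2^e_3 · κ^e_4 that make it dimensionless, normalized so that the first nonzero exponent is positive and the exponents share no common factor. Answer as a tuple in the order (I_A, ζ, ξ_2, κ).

(3, 2, 2, -2)

M: e_1·(0) + e_2·(1) + e_3·(1) + e_4·(2) = 0
L: e_1·(4) + e_2·(-2) + e_3·(-2) + e_4·(2) = 0
T: e_1·(0) + e_2·(-1) + e_3·(1) + e_4·(0) = 0
Solving this homogeneous linear system for the smallest-integer solution (first nonzero entry positive) gives (3, 2, 2, -2).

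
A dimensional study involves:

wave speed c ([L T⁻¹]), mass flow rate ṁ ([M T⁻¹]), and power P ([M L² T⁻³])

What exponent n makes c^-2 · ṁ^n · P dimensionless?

Balance the M exponent: (1)·n from ṁ, plus −2·(0) + (1) = 1 from the rest, must sum to zero.
n + 1 = 0, so n = -1.

-1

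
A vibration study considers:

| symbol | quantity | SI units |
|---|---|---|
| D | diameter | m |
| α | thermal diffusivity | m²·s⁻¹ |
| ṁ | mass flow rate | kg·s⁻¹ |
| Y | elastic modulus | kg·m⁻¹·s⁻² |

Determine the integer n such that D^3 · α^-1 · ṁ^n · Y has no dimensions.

Balance the M exponent: (1)·n from ṁ, plus 3·(0) − (0) + (1) = 1 from the rest, must sum to zero.
n + 1 = 0, so n = -1.

-1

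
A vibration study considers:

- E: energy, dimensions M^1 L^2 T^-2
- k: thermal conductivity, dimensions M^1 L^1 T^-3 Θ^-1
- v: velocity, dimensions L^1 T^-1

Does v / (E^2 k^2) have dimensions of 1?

Sum the exponent of each base dimension across the product:
  M: −2·[E]_M − 2·[k]_M + [v]_M = −2·(1) − 2·(1) + (0) = -4
  L: −2·[E]_L − 2·[k]_L + [v]_L = −2·(2) − 2·(1) + (1) = -5
  T: −2·[E]_T − 2·[k]_T + [v]_T = −2·(-2) − 2·(-3) + (-1) = 9
  Θ: −2·[E]_Θ − 2·[k]_Θ + [v]_Θ = −2·(0) − 2·(-1) + (0) = 2
Net dimensions [M⁻⁴ L⁻⁵ T⁹ Θ²] ≠ [1] — not dimensionless.

no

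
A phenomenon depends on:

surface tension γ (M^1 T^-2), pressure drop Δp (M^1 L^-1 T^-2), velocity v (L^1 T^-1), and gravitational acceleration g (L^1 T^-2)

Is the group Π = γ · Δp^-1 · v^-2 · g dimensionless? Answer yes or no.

Sum the exponent of each base dimension across the product:
  M: [γ]_M − [Δp]_M − 2·[v]_M + [g]_M = (1) − (1) − 2·(0) + (0) = 0
  L: [γ]_L − [Δp]_L − 2·[v]_L + [g]_L = (0) − (-1) − 2·(1) + (1) = 0
  T: [γ]_T − [Δp]_T − 2·[v]_T + [g]_T = (-2) − (-2) − 2·(-1) + (-2) = 0
  Θ: [γ]_Θ − [Δp]_Θ − 2·[v]_Θ + [g]_Θ = (0) − (0) − 2·(0) + (0) = 0
All base exponents vanish — dimensionless.

yes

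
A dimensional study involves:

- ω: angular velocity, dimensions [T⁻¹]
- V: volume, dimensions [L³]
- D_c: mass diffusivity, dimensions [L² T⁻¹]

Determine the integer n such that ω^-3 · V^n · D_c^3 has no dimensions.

Balance the L exponent: (3)·n from V, plus −3·(0) + 3·(2) = 6 from the rest, must sum to zero.
3n + 6 = 0, so n = -2.

-2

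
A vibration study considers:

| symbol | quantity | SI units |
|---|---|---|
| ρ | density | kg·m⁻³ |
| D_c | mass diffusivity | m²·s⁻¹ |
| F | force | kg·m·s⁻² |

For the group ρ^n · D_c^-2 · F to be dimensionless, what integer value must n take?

-1

Balance the M exponent: (1)·n from ρ, plus −2·(0) + (1) = 1 from the rest, must sum to zero.
n + 1 = 0, so n = -1.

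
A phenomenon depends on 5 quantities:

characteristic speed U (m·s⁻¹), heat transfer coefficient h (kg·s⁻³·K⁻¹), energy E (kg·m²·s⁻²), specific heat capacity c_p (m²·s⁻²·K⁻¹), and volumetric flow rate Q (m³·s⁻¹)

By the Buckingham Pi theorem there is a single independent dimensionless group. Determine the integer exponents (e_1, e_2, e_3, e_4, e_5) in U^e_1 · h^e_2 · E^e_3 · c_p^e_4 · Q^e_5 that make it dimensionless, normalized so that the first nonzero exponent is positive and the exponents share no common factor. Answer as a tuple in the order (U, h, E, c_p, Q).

(1, -2, 2, 2, -3)

M: e_1·(0) + e_2·(1) + e_3·(1) + e_4·(0) + e_5·(0) = 0
L: e_1·(1) + e_2·(0) + e_3·(2) + e_4·(2) + e_5·(3) = 0
T: e_1·(-1) + e_2·(-3) + e_3·(-2) + e_4·(-2) + e_5·(-1) = 0
Θ: e_1·(0) + e_2·(-1) + e_3·(0) + e_4·(-1) + e_5·(0) = 0
Solving this homogeneous linear system for the smallest-integer solution (first nonzero entry positive) gives (1, -2, 2, 2, -3).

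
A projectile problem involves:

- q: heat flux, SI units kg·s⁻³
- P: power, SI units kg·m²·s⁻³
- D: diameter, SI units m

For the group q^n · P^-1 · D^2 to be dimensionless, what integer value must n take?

Balance the M exponent: (1)·n from q, plus −(1) + 2·(0) = -1 from the rest, must sum to zero.
n − 1 = 0, so n = 1.

1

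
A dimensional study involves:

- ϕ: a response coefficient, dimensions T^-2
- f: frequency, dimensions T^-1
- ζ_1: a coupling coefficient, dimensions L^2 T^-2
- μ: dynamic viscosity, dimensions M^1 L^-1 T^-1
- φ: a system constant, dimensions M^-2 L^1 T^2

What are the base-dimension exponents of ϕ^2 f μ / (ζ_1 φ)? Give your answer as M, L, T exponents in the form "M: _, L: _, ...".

Collect each base-dimension exponent across the product:
  M: 2·(0) + (0) − (0) + (1) − (-2) = 3
  L: 2·(0) + (0) − (2) + (-1) − (1) = -4
  T: 2·(-2) + (-1) − (-2) + (-1) − (2) = -6
So the dimensions are [M³ L⁻⁴ T⁻⁶].

M: 3, L: -4, T: -6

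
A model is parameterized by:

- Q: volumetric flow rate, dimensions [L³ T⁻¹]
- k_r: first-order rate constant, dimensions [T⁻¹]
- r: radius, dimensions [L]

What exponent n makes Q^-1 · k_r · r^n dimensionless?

3

Balance the L exponent: (1)·n from r, plus −(3) + (0) = -3 from the rest, must sum to zero.
n − 3 = 0, so n = 3.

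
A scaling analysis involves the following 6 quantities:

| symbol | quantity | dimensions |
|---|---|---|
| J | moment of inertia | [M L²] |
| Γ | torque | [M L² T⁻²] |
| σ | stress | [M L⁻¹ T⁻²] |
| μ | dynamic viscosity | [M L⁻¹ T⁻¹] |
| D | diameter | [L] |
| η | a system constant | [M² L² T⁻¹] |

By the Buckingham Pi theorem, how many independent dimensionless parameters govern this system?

3

There are 6 variables and 3 base dimensions (M, L, T).
The dimension matrix has rank 3.
Independent dimensionless groups: 6 − 3 = 3.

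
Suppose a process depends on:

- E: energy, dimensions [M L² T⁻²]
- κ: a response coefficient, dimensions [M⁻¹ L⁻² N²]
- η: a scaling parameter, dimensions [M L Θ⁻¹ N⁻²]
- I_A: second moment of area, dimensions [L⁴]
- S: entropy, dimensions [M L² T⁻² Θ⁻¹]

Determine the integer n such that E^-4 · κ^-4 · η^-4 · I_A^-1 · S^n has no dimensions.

Balance the M exponent: (1)·n from S, plus −4·(1) − 4·(-1) − 4·(1) − (0) = -4 from the rest, must sum to zero.
n − 4 = 0, so n = 4.

4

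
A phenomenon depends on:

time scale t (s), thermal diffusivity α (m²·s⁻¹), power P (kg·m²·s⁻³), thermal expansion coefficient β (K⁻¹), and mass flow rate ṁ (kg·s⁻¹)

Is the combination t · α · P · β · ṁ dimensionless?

Sum the exponent of each base dimension across the product:
  M: [t]_M + [α]_M + [P]_M + [β]_M + [ṁ]_M = (0) + (0) + (1) + (0) + (1) = 2
  L: [t]_L + [α]_L + [P]_L + [β]_L + [ṁ]_L = (0) + (2) + (2) + (0) + (0) = 4
  T: [t]_T + [α]_T + [P]_T + [β]_T + [ṁ]_T = (1) + (-1) + (-3) + (0) + (-1) = -4
  Θ: [t]_Θ + [α]_Θ + [P]_Θ + [β]_Θ + [ṁ]_Θ = (0) + (0) + (0) + (-1) + (0) = -1
Net dimensions [M² L⁴ T⁻⁴ Θ⁻¹] ≠ [1] — not dimensionless.

no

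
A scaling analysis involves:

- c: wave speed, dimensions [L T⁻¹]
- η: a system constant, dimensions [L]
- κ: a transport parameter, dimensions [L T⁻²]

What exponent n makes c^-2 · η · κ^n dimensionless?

1

Balance the L exponent: (1)·n from κ, plus −2·(1) + (1) = -1 from the rest, must sum to zero.
n − 1 = 0, so n = 1.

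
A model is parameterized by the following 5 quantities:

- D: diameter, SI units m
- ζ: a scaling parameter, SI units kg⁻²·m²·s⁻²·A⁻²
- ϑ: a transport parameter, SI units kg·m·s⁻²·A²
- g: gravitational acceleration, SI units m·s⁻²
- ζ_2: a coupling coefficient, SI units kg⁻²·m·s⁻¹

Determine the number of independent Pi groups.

1

There are 5 variables and 4 base dimensions (M, L, T, I).
The dimension matrix has rank 4.
Independent dimensionless groups: 5 − 4 = 1.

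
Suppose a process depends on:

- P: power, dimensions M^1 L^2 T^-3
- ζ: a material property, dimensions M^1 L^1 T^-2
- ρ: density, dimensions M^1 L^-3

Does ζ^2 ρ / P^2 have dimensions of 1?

no

Sum the exponent of each base dimension across the product:
  M: −2·[P]_M + 2·[ζ]_M + [ρ]_M = −2·(1) + 2·(1) + (1) = 1
  L: −2·[P]_L + 2·[ζ]_L + [ρ]_L = −2·(2) + 2·(1) + (-3) = -5
  T: −2·[P]_T + 2·[ζ]_T + [ρ]_T = −2·(-3) + 2·(-2) + (0) = 2
Net dimensions [M L⁻⁵ T²] ≠ [1] — not dimensionless.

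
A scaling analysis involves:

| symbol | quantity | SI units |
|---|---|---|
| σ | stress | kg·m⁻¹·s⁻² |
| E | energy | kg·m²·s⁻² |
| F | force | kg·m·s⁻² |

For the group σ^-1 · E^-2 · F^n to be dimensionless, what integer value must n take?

Balance the M exponent: (1)·n from F, plus −(1) − 2·(1) = -3 from the rest, must sum to zero.
n − 3 = 0, so n = 3.

3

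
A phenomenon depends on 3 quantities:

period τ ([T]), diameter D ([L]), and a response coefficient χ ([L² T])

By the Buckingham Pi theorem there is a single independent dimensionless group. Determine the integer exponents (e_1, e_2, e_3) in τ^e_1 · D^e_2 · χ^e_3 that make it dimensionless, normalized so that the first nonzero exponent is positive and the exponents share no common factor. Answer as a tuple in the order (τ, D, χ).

L: e_1·(0) + e_2·(1) + e_3·(2) = 0
T: e_1·(1) + e_2·(0) + e_3·(1) = 0
Solving this homogeneous linear system for the smallest-integer solution (first nonzero entry positive) gives (1, 2, -1).

(1, 2, -1)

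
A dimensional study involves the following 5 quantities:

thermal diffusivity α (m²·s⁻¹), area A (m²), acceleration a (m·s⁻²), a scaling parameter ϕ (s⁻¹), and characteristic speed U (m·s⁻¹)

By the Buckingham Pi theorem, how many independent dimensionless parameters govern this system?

There are 5 variables and 2 base dimensions (L, T).
The dimension matrix has rank 2.
Independent dimensionless groups: 5 − 2 = 3.

3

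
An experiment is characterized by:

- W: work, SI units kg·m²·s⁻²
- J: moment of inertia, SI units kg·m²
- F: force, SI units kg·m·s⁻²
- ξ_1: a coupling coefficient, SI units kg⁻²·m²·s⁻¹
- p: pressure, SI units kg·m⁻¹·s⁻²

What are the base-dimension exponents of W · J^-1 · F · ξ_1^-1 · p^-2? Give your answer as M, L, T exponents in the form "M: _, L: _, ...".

Collect each base-dimension exponent across the product:
  M: (1) − (1) + (1) − (-2) − 2·(1) = 1
  L: (2) − (2) + (1) − (2) − 2·(-1) = 1
  T: (-2) − (0) + (-2) − (-1) − 2·(-2) = 1
So the dimensions are [M L T].

M: 1, L: 1, T: 1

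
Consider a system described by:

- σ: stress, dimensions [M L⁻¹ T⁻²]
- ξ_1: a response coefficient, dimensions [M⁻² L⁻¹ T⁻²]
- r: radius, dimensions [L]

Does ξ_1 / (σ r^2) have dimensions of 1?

Sum the exponent of each base dimension across the product:
  M: −[σ]_M + [ξ_1]_M − 2·[r]_M = −(1) + (-2) − 2·(0) = -3
  L: −[σ]_L + [ξ_1]_L − 2·[r]_L = −(-1) + (-1) − 2·(1) = -2
  T: −[σ]_T + [ξ_1]_T − 2·[r]_T = −(-2) + (-2) − 2·(0) = 0
Net dimensions [M⁻³ L⁻²] ≠ [1] — not dimensionless.

no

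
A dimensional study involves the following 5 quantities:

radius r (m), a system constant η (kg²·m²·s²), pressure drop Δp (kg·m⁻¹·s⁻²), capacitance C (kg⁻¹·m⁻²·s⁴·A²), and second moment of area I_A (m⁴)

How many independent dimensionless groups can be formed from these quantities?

1

There are 5 variables and 4 base dimensions (M, L, T, I).
The dimension matrix has rank 4.
Independent dimensionless groups: 5 − 4 = 1.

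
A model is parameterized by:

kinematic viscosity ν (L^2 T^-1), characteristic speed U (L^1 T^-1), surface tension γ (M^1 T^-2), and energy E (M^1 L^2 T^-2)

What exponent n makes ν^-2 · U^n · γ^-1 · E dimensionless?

2

Balance the L exponent: (1)·n from U, plus −2·(2) − (0) + (2) = -2 from the rest, must sum to zero.
n − 2 = 0, so n = 2.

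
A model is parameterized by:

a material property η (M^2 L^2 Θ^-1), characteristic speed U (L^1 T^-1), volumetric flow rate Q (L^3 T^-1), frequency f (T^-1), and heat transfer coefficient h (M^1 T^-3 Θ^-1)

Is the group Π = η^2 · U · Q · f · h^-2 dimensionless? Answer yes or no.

no

Sum the exponent of each base dimension across the product:
  M: 2·[η]_M + [U]_M + [Q]_M + [f]_M − 2·[h]_M = 2·(2) + (0) + (0) + (0) − 2·(1) = 2
  L: 2·[η]_L + [U]_L + [Q]_L + [f]_L − 2·[h]_L = 2·(2) + (1) + (3) + (0) − 2·(0) = 8
  T: 2·[η]_T + [U]_T + [Q]_T + [f]_T − 2·[h]_T = 2·(0) + (-1) + (-1) + (-1) − 2·(-3) = 3
  Θ: 2·[η]_Θ + [U]_Θ + [Q]_Θ + [f]_Θ − 2·[h]_Θ = 2·(-1) + (0) + (0) + (0) − 2·(-1) = 0
Net dimensions [M² L⁸ T³] ≠ [1] — not dimensionless.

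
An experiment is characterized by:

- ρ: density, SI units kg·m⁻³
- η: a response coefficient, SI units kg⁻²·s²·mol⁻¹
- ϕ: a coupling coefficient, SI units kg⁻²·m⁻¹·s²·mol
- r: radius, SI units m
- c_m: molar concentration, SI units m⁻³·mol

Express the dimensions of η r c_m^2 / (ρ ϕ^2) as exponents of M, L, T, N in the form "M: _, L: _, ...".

M: 1, L: 0, T: -2, N: -1

Collect each base-dimension exponent across the product:
  M: −(1) + (-2) − 2·(-2) + (0) + 2·(0) = 1
  L: −(-3) + (0) − 2·(-1) + (1) + 2·(-3) = 0
  T: −(0) + (2) − 2·(2) + (0) + 2·(0) = -2
  N: −(0) + (-1) − 2·(1) + (0) + 2·(1) = -1
So the dimensions are [M T⁻² N⁻¹].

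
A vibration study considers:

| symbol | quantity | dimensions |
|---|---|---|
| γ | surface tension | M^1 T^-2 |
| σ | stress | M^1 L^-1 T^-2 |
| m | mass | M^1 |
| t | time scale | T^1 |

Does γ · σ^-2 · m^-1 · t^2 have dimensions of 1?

no

Sum the exponent of each base dimension across the product:
  M: [γ]_M − 2·[σ]_M − [m]_M + 2·[t]_M = (1) − 2·(1) − (1) + 2·(0) = -2
  L: [γ]_L − 2·[σ]_L − [m]_L + 2·[t]_L = (0) − 2·(-1) − (0) + 2·(0) = 2
  T: [γ]_T − 2·[σ]_T − [m]_T + 2·[t]_T = (-2) − 2·(-2) − (0) + 2·(1) = 4
Net dimensions [M⁻² L² T⁴] ≠ [1] — not dimensionless.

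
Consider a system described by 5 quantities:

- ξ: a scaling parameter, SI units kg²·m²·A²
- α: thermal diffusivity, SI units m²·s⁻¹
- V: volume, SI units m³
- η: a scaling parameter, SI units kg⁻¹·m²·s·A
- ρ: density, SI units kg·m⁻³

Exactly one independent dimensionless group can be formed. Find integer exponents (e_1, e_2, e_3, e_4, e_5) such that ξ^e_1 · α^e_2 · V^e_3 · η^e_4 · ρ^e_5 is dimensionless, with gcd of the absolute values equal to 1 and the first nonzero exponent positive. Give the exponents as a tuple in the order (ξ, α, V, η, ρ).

(1, -2, -2, -2, -4)

M: e_1·(2) + e_2·(0) + e_3·(0) + e_4·(-1) + e_5·(1) = 0
L: e_1·(2) + e_2·(2) + e_3·(3) + e_4·(2) + e_5·(-3) = 0
T: e_1·(0) + e_2·(-1) + e_3·(0) + e_4·(1) + e_5·(0) = 0
I: e_1·(2) + e_2·(0) + e_3·(0) + e_4·(1) + e_5·(0) = 0
Solving this homogeneous linear system for the smallest-integer solution (first nonzero entry positive) gives (1, -2, -2, -2, -4).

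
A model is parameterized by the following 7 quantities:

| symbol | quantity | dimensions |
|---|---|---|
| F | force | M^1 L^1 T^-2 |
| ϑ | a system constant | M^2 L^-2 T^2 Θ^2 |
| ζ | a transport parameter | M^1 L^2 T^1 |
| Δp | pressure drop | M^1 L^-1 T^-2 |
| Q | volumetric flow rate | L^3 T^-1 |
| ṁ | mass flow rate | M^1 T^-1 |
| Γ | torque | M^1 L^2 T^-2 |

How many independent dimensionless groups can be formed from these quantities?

3

There are 7 variables and 4 base dimensions (M, L, T, Θ).
The dimension matrix has rank 4.
Independent dimensionless groups: 7 − 4 = 3.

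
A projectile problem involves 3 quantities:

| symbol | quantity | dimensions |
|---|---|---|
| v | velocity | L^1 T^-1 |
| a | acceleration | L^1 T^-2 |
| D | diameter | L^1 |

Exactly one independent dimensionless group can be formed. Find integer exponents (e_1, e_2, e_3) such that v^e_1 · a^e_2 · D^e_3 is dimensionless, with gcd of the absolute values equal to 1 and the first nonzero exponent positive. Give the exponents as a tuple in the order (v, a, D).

L: e_1·(1) + e_2·(1) + e_3·(1) = 0
T: e_1·(-1) + e_2·(-2) + e_3·(0) = 0
Solving this homogeneous linear system for the smallest-integer solution (first nonzero entry positive) gives (2, -1, -1).

(2, -1, -1)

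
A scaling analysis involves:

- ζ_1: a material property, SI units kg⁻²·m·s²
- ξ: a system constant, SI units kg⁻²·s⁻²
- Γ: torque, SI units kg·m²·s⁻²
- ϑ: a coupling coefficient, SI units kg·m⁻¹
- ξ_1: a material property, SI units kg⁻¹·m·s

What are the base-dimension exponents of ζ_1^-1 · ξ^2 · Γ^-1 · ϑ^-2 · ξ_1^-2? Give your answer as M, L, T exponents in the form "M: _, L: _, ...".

Collect each base-dimension exponent across the product:
  M: −(-2) + 2·(-2) − (1) − 2·(1) − 2·(-1) = -3
  L: −(1) + 2·(0) − (2) − 2·(-1) − 2·(1) = -3
  T: −(2) + 2·(-2) − (-2) − 2·(0) − 2·(1) = -6
So the dimensions are [M⁻³ L⁻³ T⁻⁶].

M: -3, L: -3, T: -6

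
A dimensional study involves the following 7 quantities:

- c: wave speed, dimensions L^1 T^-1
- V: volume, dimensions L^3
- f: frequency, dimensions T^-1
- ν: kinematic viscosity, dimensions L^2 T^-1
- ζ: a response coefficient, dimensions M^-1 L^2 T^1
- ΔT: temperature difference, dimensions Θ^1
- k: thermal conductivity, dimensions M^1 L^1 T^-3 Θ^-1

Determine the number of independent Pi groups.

3

There are 7 variables and 4 base dimensions (M, L, T, Θ).
The dimension matrix has rank 4.
Independent dimensionless groups: 7 − 4 = 3.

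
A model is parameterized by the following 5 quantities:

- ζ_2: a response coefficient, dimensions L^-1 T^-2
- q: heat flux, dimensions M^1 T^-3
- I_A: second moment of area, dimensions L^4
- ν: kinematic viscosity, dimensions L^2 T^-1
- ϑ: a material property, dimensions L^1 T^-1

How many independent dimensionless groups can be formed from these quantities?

2

There are 5 variables and 3 base dimensions (M, L, T).
The dimension matrix has rank 3.
Independent dimensionless groups: 5 − 3 = 2.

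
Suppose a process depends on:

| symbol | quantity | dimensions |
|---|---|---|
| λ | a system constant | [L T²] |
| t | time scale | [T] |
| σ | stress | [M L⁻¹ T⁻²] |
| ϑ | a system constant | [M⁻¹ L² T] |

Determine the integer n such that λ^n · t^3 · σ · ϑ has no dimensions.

-1

Balance the L exponent: (1)·n from λ, plus 3·(0) + (-1) + (2) = 1 from the rest, must sum to zero.
n + 1 = 0, so n = -1.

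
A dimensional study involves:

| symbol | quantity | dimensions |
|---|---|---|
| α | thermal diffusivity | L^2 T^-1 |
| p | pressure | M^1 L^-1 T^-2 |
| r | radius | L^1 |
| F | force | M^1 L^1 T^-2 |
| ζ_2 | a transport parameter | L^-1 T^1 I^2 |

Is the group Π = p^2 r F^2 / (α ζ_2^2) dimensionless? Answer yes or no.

Sum the exponent of each base dimension across the product:
  M: −[α]_M + 2·[p]_M + [r]_M + 2·[F]_M − 2·[ζ_2]_M = −(0) + 2·(1) + (0) + 2·(1) − 2·(0) = 4
  L: −[α]_L + 2·[p]_L + [r]_L + 2·[F]_L − 2·[ζ_2]_L = −(2) + 2·(-1) + (1) + 2·(1) − 2·(-1) = 1
  T: −[α]_T + 2·[p]_T + [r]_T + 2·[F]_T − 2·[ζ_2]_T = −(-1) + 2·(-2) + (0) + 2·(-2) − 2·(1) = -9
  I: −[α]_I + 2·[p]_I + [r]_I + 2·[F]_I − 2·[ζ_2]_I = −(0) + 2·(0) + (0) + 2·(0) − 2·(2) = -4
Net dimensions [M⁴ L T⁻⁹ I⁻⁴] ≠ [1] — not dimensionless.

no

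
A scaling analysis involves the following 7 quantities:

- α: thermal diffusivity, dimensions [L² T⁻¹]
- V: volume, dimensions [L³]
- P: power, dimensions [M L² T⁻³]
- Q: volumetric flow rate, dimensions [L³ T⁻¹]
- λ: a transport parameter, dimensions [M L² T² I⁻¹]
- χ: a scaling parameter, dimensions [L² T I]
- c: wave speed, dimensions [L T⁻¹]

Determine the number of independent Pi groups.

3

There are 7 variables and 4 base dimensions (M, L, T, I).
The dimension matrix has rank 4.
Independent dimensionless groups: 7 − 4 = 3.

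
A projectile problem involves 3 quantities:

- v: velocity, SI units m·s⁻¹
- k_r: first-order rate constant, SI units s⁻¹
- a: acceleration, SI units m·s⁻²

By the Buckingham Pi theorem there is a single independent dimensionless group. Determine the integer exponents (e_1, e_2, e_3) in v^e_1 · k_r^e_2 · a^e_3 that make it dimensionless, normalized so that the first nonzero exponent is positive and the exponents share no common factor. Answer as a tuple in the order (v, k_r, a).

(1, 1, -1)

L: e_1·(1) + e_2·(0) + e_3·(1) = 0
T: e_1·(-1) + e_2·(-1) + e_3·(-2) = 0
Solving this homogeneous linear system for the smallest-integer solution (first nonzero entry positive) gives (1, 1, -1).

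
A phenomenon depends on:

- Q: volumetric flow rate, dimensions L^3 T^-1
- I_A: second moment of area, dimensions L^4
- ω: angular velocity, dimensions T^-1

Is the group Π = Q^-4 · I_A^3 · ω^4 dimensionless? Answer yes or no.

yes

Sum the exponent of each base dimension across the product:
  M: −4·[Q]_M + 3·[I_A]_M + 4·[ω]_M = −4·(0) + 3·(0) + 4·(0) = 0
  L: −4·[Q]_L + 3·[I_A]_L + 4·[ω]_L = −4·(3) + 3·(4) + 4·(0) = 0
  T: −4·[Q]_T + 3·[I_A]_T + 4·[ω]_T = −4·(-1) + 3·(0) + 4·(-1) = 0
  I: −4·[Q]_I + 3·[I_A]_I + 4·[ω]_I = −4·(0) + 3·(0) + 4·(0) = 0
All base exponents vanish — dimensionless.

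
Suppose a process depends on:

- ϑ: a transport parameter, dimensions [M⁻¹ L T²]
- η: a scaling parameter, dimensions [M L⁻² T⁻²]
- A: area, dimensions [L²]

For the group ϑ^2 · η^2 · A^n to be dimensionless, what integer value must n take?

Balance the L exponent: (2)·n from A, plus 2·(1) + 2·(-2) = -2 from the rest, must sum to zero.
2n − 2 = 0, so n = 1.

1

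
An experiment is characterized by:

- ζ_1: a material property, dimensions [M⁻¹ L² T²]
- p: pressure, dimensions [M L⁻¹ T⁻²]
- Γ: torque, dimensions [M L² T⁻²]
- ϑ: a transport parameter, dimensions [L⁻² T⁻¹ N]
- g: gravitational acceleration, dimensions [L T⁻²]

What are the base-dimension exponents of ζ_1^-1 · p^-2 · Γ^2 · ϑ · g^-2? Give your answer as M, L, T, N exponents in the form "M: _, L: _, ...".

M: 1, L: 0, T: 1, N: 1

Collect each base-dimension exponent across the product:
  M: −(-1) − 2·(1) + 2·(1) + (0) − 2·(0) = 1
  L: −(2) − 2·(-1) + 2·(2) + (-2) − 2·(1) = 0
  T: −(2) − 2·(-2) + 2·(-2) + (-1) − 2·(-2) = 1
  N: −(0) − 2·(0) + 2·(0) + (1) − 2·(0) = 1
So the dimensions are [M T N].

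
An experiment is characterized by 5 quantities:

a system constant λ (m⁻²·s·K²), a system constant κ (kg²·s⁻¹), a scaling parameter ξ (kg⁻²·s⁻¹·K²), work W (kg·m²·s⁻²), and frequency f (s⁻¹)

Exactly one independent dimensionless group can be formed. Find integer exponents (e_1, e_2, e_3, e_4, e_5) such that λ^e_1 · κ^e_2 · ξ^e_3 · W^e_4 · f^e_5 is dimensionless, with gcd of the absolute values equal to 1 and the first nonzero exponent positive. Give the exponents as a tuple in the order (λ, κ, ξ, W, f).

M: e_1·(0) + e_2·(2) + e_3·(-2) + e_4·(1) + e_5·(0) = 0
L: e_1·(-2) + e_2·(0) + e_3·(0) + e_4·(2) + e_5·(0) = 0
T: e_1·(1) + e_2·(-1) + e_3·(-1) + e_4·(-2) + e_5·(-1) = 0
Θ: e_1·(2) + e_2·(0) + e_3·(2) + e_4·(0) + e_5·(0) = 0
Solving this homogeneous linear system for the smallest-integer solution (first nonzero entry positive) gives (2, -3, -2, 2, 3).

(2, -3, -2, 2, 3)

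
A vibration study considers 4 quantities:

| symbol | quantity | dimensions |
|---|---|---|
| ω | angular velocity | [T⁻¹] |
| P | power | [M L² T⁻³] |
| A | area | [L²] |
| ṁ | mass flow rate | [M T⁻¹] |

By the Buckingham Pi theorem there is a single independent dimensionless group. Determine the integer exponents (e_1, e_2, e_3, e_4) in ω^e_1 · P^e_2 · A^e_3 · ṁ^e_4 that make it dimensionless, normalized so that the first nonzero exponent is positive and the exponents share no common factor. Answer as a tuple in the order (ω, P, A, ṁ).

(2, -1, 1, 1)

M: e_1·(0) + e_2·(1) + e_3·(0) + e_4·(1) = 0
L: e_1·(0) + e_2·(2) + e_3·(2) + e_4·(0) = 0
T: e_1·(-1) + e_2·(-3) + e_3·(0) + e_4·(-1) = 0
Solving this homogeneous linear system for the smallest-integer solution (first nonzero entry positive) gives (2, -1, 1, 1).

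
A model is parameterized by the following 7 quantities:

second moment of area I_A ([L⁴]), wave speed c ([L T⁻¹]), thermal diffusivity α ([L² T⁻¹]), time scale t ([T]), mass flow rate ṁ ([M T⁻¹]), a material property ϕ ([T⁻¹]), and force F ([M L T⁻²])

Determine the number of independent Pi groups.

4

There are 7 variables and 3 base dimensions (M, L, T).
The dimension matrix has rank 3.
Independent dimensionless groups: 7 − 3 = 4.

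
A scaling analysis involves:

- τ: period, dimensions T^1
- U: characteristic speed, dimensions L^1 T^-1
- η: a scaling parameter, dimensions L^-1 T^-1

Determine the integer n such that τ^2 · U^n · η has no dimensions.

1

Balance the L exponent: (1)·n from U, plus 2·(0) + (-1) = -1 from the rest, must sum to zero.
n − 1 = 0, so n = 1.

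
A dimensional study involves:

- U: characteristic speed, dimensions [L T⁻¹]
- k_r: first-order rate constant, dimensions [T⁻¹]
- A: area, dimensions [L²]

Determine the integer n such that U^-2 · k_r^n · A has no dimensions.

Balance the T exponent: (-1)·n from k_r, plus −2·(-1) + (0) = 2 from the rest, must sum to zero.
−n + 2 = 0, so n = 2.

2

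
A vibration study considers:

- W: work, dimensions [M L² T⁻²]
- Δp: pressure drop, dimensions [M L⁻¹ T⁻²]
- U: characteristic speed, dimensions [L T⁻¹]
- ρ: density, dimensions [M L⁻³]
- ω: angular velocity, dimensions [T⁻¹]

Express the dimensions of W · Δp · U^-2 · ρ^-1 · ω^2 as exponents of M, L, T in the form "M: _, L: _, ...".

Collect each base-dimension exponent across the product:
  M: (1) + (1) − 2·(0) − (1) + 2·(0) = 1
  L: (2) + (-1) − 2·(1) − (-3) + 2·(0) = 2
  T: (-2) + (-2) − 2·(-1) − (0) + 2·(-1) = -4
So the dimensions are [M L² T⁻⁴].

M: 1, L: 2, T: -4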